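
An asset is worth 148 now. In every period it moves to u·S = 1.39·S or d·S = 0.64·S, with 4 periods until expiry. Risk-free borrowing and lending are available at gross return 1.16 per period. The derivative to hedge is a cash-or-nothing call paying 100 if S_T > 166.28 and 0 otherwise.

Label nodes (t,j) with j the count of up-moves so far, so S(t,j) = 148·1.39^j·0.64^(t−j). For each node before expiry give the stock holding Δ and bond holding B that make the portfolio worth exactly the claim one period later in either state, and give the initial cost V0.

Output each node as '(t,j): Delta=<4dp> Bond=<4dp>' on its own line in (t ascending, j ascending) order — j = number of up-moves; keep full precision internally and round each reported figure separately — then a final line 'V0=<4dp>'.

(0,0): Delta=0.2553 Bond=-2.4355
(1,0): Delta=0.5029 Bond=-26.2802
(1,1): Delta=0.2048 Bond=7.5492
(2,0): Delta=0.0000 Bond=0.0000
(2,1): Delta=0.6053 Bond=-43.9688
(2,2): Delta=0.1233 Bond=32.0782
(3,0): Delta=0.0000 Bond=0.0000
(3,1): Delta=0.0000 Bond=0.0000
(3,2): Delta=0.7286 Bond=-73.5632
(3,3): Delta=0.0000 Bond=86.2069
V0=35.3424

No-arbitrage ⇒ martingale measure with p* = (R−d)/(u−d) = 0.6933.
At expiry t=4: V(4,0)=0.0000, V(4,1)=0.0000, V(4,2)=0.0000, V(4,3)=100.0000, V(4,4)=100.0000
Node (3,0) S=38.7973: V=(p*·0.0000+(1−p*)·0.0000)/1.16=0.0000; Δ=(0.0000−0.0000)/(53.9283−24.8303)=0.0000; B=V−Δ·S=0.0000
Node (3,1) S=84.2629: V=(p*·0.0000+(1−p*)·0.0000)/1.16=0.0000; Δ=(0.0000−0.0000)/(117.1254−53.9283)=0.0000; B=V−Δ·S=0.0000
Node (3,2) S=183.0085: V=(p*·100.0000+(1−p*)·0.0000)/1.16=59.7701; Δ=(100.0000−0.0000)/(254.3818−117.1254)=0.7286; B=V−Δ·S=-73.5632
Node (3,3) S=397.4716: V=(p*·100.0000+(1−p*)·100.0000)/1.16=86.2069; Δ=(100.0000−100.0000)/(552.4855−254.3818)=0.0000; B=V−Δ·S=86.2069
Node (2,0) S=60.6208: V=(p*·0.0000+(1−p*)·0.0000)/1.16=0.0000; Δ=(0.0000−0.0000)/(84.2629−38.7973)=0.0000; B=V−Δ·S=0.0000
Node (2,1) S=131.6608: V=(p*·59.7701+(1−p*)·0.0000)/1.16=35.7247; Δ=(59.7701−0.0000)/(183.0085−84.2629)=0.6053; B=V−Δ·S=-43.9688
Node (2,2) S=285.9508: V=(p*·86.2069+(1−p*)·59.7701)/1.16=67.3273; Δ=(86.2069−59.7701)/(397.4716−183.0085)=0.1233; B=V−Δ·S=32.0782
Node (1,0) S=94.7200: V=(p*·35.7247+(1−p*)·0.0000)/1.16=21.3527; Δ=(35.7247−0.0000)/(131.6608−60.6208)=0.5029; B=V−Δ·S=-26.2802
Node (1,1) S=205.7200: V=(p*·67.3273+(1−p*)·35.7247)/1.16=49.6860; Δ=(67.3273−35.7247)/(285.9508−131.6608)=0.2048; B=V−Δ·S=7.5492
Node (0,0) S=148.0000: V=(p*·49.6860+(1−p*)·21.3527)/1.16=35.3424; Δ=(49.6860−21.3527)/(205.7200−94.7200)=0.2553; B=V−Δ·S=-2.4355
Root portfolio cost Δ·148+B reproduces V0=35.3424.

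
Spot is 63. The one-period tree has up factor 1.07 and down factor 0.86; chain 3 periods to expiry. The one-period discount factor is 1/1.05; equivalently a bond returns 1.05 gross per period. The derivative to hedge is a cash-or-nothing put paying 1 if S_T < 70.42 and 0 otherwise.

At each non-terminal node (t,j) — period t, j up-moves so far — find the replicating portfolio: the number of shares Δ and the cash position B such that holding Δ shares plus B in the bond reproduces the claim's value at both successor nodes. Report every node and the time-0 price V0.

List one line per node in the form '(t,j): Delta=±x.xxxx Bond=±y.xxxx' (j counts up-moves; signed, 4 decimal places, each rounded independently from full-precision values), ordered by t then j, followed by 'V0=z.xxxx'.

(0,0): Delta=-0.0561 Bond=3.7597
(1,0): Delta=0.0000 Bond=0.9070
(1,1): Delta=-0.0609 Bond=4.2678
(2,0): Delta=0.0000 Bond=0.9524
(2,1): Delta=0.0000 Bond=0.9524
(2,2): Delta=-0.0660 Bond=4.8526
V0=0.2241

No-arbitrage ⇒ martingale measure with p* = (R−d)/(u−d) = 0.9048.
Terminal values V(3,·): V(3,0)=1.0000, V(3,1)=1.0000, V(3,2)=1.0000, V(3,3)=0.0000
  t=2,j=0: stock 46.5948 → up 49.8564 (V=1.0000), down 40.0715 (V=1.0000). Price 0.9524; hedge Δ=0.0000, bond B=0.9524.
  t=2,j=1: stock 57.9726 → up 62.0307 (V=1.0000), down 49.8564 (V=1.0000). Price 0.9524; hedge Δ=0.0000, bond B=0.9524.
  t=2,j=2: stock 72.1287 → up 77.1777 (V=0.0000), down 62.0307 (V=1.0000). Price 0.0907; hedge Δ=-0.0660, bond B=4.8526.
  t=1,j=0: stock 54.1800 → up 57.9726 (V=0.9524), down 46.5948 (V=0.9524). Price 0.9070; hedge Δ=0.0000, bond B=0.9070.
  t=1,j=1: stock 67.4100 → up 72.1287 (V=0.0907), down 57.9726 (V=0.9524). Price 0.1645; hedge Δ=-0.0609, bond B=4.2678.
  t=0,j=0: stock 63.0000 → up 67.4100 (V=0.1645), down 54.1800 (V=0.9070). Price 0.2241; hedge Δ=-0.0561, bond B=3.7597.
Each (Δ,B) replicates both successor values, so the strategy is self-financing and V0 is arbitrage-free.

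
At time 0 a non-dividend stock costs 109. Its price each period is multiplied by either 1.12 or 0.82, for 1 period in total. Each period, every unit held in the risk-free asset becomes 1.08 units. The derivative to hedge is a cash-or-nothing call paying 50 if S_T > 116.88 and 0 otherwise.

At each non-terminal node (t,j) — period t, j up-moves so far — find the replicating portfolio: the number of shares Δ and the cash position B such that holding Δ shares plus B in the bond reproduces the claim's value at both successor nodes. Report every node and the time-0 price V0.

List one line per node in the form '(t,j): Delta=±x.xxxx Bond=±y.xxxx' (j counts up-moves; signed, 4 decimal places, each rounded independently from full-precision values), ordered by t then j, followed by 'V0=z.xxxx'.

(0,0): Delta=1.5291 Bond=-126.5432
V0=40.1235

The replicating-portfolio and risk-neutral prices coincide; use p* = (1.08−0.82)/(1.12−0.82) = 0.8667 for the latter.
Terminal values V(1,·): V(1,0)=0.0000, V(1,1)=50.0000
Node (0,0) S=109.0000: V=(p*·50.0000+(1−p*)·0.0000)/1.08=40.1235; Δ=(50.0000−0.0000)/(122.0800−89.3800)=1.5291; B=V−Δ·S=-126.5432
Root portfolio cost Δ·109+B reproduces V0=40.1235.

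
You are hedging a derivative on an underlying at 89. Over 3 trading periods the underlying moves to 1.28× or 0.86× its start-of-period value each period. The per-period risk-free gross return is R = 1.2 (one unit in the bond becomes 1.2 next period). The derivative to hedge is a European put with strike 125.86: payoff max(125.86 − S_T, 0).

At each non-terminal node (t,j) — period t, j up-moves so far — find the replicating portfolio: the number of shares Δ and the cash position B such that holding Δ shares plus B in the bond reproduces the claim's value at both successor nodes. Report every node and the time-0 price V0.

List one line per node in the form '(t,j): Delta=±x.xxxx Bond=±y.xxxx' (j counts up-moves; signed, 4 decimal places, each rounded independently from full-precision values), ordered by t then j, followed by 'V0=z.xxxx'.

Since d<R<u, set p* = (R−d)/(u−d) = 0.8095; price each node as the discounted p*-expectation of its children.
Payoff layer (t=3): V(3,0)=69.2510, V(3,1)=41.6048, V(3,2)=0.4569, V(3,3)=0.0000
(2,0): S=65.8244. Δ = (V_up−V_dn)/(S_up−S_dn) = (41.6048−69.2510)/(84.2552−56.6090) = -1.0000. V = [p*·41.6048 + (1−p*)·69.2510]/1.2 = 39.0589. B = V − Δ·S = 104.8833.
(2,1): S=97.9712. Δ = (V_up−V_dn)/(S_up−S_dn) = (0.4569−41.6048)/(125.4031−84.2552) = -1.0000. V = [p*·0.4569 + (1−p*)·41.6048]/1.2 = 6.9121. B = V − Δ·S = 104.8833.
(2,2): S=145.8176. Δ = (V_up−V_dn)/(S_up−S_dn) = (0.0000−0.4569)/(186.6465−125.4031) = -0.0075. V = [p*·0.0000 + (1−p*)·0.4569]/1.2 = 0.0725. B = V − Δ·S = 1.1603.
(1,0): S=76.5400. Δ = (V_up−V_dn)/(S_up−S_dn) = (6.9121−39.0589)/(97.9712−65.8244) = -1.0000. V = [p*·6.9121 + (1−p*)·39.0589]/1.2 = 10.8628. B = V − Δ·S = 87.4028.
(1,1): S=113.9200. Δ = (V_up−V_dn)/(S_up−S_dn) = (0.0725−6.9121)/(145.8176−97.9712) = -0.1429. V = [p*·0.0725 + (1−p*)·6.9121]/1.2 = 1.1461. B = V − Δ·S = 17.4309.
(0,0): S=89.0000. Δ = (V_up−V_dn)/(S_up−S_dn) = (1.1461−10.8628)/(113.9200−76.5400) = -0.2599. V = [p*·1.1461 + (1−p*)·10.8628]/1.2 = 2.4974. B = V − Δ·S = 25.6324.
Check: Δ(0,0)·S0 + B(0,0) = 2.4974 = V0.

(0,0): Delta=-0.2599 Bond=25.6324
(1,0): Delta=-1.0000 Bond=87.4028
(1,1): Delta=-0.1429 Bond=17.4309
(2,0): Delta=-1.0000 Bond=104.8833
(2,1): Delta=-1.0000 Bond=104.8833
(2,2): Delta=-0.0075 Bond=1.1603
V0=2.4974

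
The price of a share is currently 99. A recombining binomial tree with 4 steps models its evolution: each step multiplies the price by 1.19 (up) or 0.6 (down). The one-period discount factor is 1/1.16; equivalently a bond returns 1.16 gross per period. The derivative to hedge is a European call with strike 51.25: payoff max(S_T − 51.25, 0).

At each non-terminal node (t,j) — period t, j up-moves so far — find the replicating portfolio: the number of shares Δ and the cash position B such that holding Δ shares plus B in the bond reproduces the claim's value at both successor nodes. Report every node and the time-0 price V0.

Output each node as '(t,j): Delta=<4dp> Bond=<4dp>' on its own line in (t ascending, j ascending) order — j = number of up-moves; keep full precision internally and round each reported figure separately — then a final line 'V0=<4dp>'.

Under the risk-neutral measure, an up-move has probability p* = (R−d)/(u−d) = 0.9492 and values discount at R = 1.16.
Terminal payoffs: V(4,0)=0.0000, V(4,1)=0.0000, V(4,2)=0.0000, V(4,3)=48.8484, V(4,4)=147.2786
  t=3,j=0: stock 21.3840 → up 25.4470 (V=0.0000), down 12.8304 (V=0.0000). Price 0.0000; hedge Δ=0.0000, bond B=0.0000.
  t=3,j=1: stock 42.4116 → up 50.4698 (V=0.0000), down 25.4470 (V=0.0000). Price 0.0000; hedge Δ=0.0000, bond B=0.0000.
  t=3,j=2: stock 84.1163 → up 100.0984 (V=48.8484), down 50.4698 (V=0.0000). Price 39.9695; hedge Δ=0.9843, bond B=-42.8245.
  t=3,j=3: stock 166.8307 → up 198.5286 (V=147.2786), down 100.0984 (V=48.8484). Price 122.6497; hedge Δ=1.0000, bond B=-44.1810.
  t=2,j=0: stock 35.6400 → up 42.4116 (V=0.0000), down 21.3840 (V=0.0000). Price 0.0000; hedge Δ=0.0000, bond B=0.0000.
  t=2,j=1: stock 70.6860 → up 84.1163 (V=39.9695), down 42.4116 (V=0.0000). Price 32.7044; hedge Δ=0.9584, bond B=-35.0405.
  t=2,j=2: stock 140.1939 → up 166.8307 (V=122.6497), down 84.1163 (V=39.9695). Price 102.1083; hedge Δ=0.9996, bond B=-38.0276.
  t=1,j=0: stock 59.4000 → up 70.6860 (V=32.7044), down 35.6400 (V=0.0000). Price 26.7599; hedge Δ=0.9332, bond B=-28.6713.
  t=1,j=1: stock 117.8100 → up 140.1939 (V=102.1083), down 70.6860 (V=32.7044). Price 84.9821; hedge Δ=0.9985, bond B=-32.6515.
  t=0,j=0: stock 99.0000 → up 117.8100 (V=84.9821), down 59.4000 (V=26.7599). Price 70.7084; hedge Δ=0.9968, bond B=-27.9734.
Each (Δ,B) replicates both successor values, so the strategy is self-financing and V0 is arbitrage-free.

(0,0): Delta=0.9968 Bond=-27.9734
(1,0): Delta=0.9332 Bond=-28.6713
(1,1): Delta=0.9985 Bond=-32.6515
(2,0): Delta=0.0000 Bond=0.0000
(2,1): Delta=0.9584 Bond=-35.0405
(2,2): Delta=0.9996 Bond=-38.0276
(3,0): Delta=0.0000 Bond=0.0000
(3,1): Delta=0.0000 Bond=0.0000
(3,2): Delta=0.9843 Bond=-42.8245
(3,3): Delta=1.0000 Bond=-44.1810
V0=70.7084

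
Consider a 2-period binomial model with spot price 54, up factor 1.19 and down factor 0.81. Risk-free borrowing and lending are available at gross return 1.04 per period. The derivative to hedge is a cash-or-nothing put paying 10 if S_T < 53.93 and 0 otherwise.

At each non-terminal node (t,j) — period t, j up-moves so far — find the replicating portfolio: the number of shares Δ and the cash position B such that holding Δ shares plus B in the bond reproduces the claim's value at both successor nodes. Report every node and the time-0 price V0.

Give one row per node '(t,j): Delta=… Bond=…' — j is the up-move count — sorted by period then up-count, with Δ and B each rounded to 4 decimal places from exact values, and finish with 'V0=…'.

The replicating-portfolio and risk-neutral prices coincide; use p* = (1.04−0.81)/(1.19−0.81) = 0.6053 for the latter.
Terminal payoffs: V(2,0)=10.0000, V(2,1)=10.0000, V(2,2)=0.0000
(1,0): S=43.7400. Δ = (V_up−V_dn)/(S_up−S_dn) = (10.0000−10.0000)/(52.0506−35.4294) = 0.0000. V = [p*·10.0000 + (1−p*)·10.0000]/1.04 = 9.6154. B = V − Δ·S = 9.6154.
(1,1): S=64.2600. Δ = (V_up−V_dn)/(S_up−S_dn) = (0.0000−10.0000)/(76.4694−52.0506) = -0.4095. V = [p*·0.0000 + (1−p*)·10.0000]/1.04 = 3.7955. B = V − Δ·S = 30.1113.
(0,0): S=54.0000. Δ = (V_up−V_dn)/(S_up−S_dn) = (3.7955−9.6154)/(64.2600−43.7400) = -0.2836. V = [p*·3.7955 + (1−p*)·9.6154]/1.04 = 5.8585. B = V − Δ·S = 21.1739.
Root portfolio cost Δ·54+B reproduces V0=5.8585.

(0,0): Delta=-0.2836 Bond=21.1739
(1,0): Delta=0.0000 Bond=9.6154
(1,1): Delta=-0.4095 Bond=30.1113
V0=5.8585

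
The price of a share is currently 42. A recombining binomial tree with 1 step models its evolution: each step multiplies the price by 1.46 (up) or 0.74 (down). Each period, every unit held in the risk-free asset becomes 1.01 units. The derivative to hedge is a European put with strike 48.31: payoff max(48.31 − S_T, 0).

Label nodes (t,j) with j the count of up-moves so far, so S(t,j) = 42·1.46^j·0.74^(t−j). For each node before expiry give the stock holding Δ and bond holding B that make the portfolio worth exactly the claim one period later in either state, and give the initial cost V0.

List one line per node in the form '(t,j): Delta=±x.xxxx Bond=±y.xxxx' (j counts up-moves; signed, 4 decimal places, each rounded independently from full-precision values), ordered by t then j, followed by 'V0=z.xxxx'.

(0,0): Delta=-0.5698 Bond=34.5927
V0=10.6621

Under the risk-neutral measure, an up-move has probability p* = (R−d)/(u−d) = 0.3750 and values discount at R = 1.01.
Terminal values V(1,·): V(1,0)=17.2300, V(1,1)=0.0000
Node (0,0) S=42.0000: V=(p*·0.0000+(1−p*)·17.2300)/1.01=10.6621; Δ=(0.0000−17.2300)/(61.3200−31.0800)=-0.5698; B=V−Δ·S=34.5927
Check: Δ(0,0)·S0 + B(0,0) = 10.6621 = V0.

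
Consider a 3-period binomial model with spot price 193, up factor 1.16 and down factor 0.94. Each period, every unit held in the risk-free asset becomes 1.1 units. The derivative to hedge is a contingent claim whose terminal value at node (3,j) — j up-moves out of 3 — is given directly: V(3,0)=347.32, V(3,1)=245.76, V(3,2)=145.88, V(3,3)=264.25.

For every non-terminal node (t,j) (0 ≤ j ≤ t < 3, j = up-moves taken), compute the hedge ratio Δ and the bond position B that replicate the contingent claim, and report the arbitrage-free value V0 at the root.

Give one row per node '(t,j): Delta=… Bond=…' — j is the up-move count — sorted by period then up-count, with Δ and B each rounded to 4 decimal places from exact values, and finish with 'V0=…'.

(0,0): Delta=0.3004 Bond=101.0847
(1,0): Delta=-2.2854 Bond=580.3106
(1,1): Delta=1.0862 Bond=-64.7259
(2,0): Delta=-2.7070 Bond=710.2347
(2,1): Delta=-2.1573 Bond=611.3818
(2,2): Delta=2.0718 Bond=-327.1661
V0=159.0601

Under the risk-neutral measure, an up-move has probability p* = (R−d)/(u−d) = 0.7273 and values discount at R = 1.1.
Terminal values V(3,·): V(3,0)=347.3200, V(3,1)=245.7600, V(3,2)=145.8800, V(3,3)=264.2500
Node (2,0) S=170.5348: V=(p*·245.7600+(1−p*)·347.3200)/1.1=248.5983; Δ=(245.7600−347.3200)/(197.8204−160.3027)=-2.7070; B=V−Δ·S=710.2347
Node (2,1) S=210.4472: V=(p*·145.8800+(1−p*)·245.7600)/1.1=157.3818; Δ=(145.8800−245.7600)/(244.1188−197.8204)=-2.1573; B=V−Δ·S=611.3818
Node (2,2) S=259.7008: V=(p*·264.2500+(1−p*)·145.8800)/1.1=210.8793; Δ=(264.2500−145.8800)/(301.2529−244.1188)=2.0718; B=V−Δ·S=-327.1661
Node (1,0) S=181.4200: V=(p*·157.3818+(1−p*)·248.5983)/1.1=165.6900; Δ=(157.3818−248.5983)/(210.4472−170.5348)=-2.2854; B=V−Δ·S=580.3106
Node (1,1) S=223.8800: V=(p*·210.8793+(1−p*)·157.3818)/1.1=178.4446; Δ=(210.8793−157.3818)/(259.7008−210.4472)=1.0862; B=V−Δ·S=-64.7259
Node (0,0) S=193.0000: V=(p*·178.4446+(1−p*)·165.6900)/1.1=159.0601; Δ=(178.4446−165.6900)/(223.8800−181.4200)=0.3004; B=V−Δ·S=101.0847
Root portfolio cost Δ·193+B reproduces V0=159.0601.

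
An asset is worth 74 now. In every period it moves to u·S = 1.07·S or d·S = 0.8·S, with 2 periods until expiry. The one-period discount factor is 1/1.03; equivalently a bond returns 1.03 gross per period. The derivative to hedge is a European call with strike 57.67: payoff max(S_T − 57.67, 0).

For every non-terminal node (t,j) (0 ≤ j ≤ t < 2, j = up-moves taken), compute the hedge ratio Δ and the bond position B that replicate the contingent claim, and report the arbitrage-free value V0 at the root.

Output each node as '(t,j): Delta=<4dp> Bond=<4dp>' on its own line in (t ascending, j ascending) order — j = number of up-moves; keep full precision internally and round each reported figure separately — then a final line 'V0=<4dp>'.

(0,0): Delta=0.9258 Bond=-48.6539
(1,0): Delta=0.3550 Bond=-16.3222
(1,1): Delta=1.0000 Bond=-55.9903
V0=19.8538

Since d<R<u, set p* = (R−d)/(u−d) = 0.8519; price each node as the discounted p*-expectation of its children.
At expiry t=2: V(2,0)=0.0000, V(2,1)=5.6740, V(2,2)=27.0526
(1,0): S=59.2000. Δ = (V_up−V_dn)/(S_up−S_dn) = (5.6740−0.0000)/(63.3440−47.3600) = 0.3550. V = [p*·5.6740 + (1−p*)·0.0000]/1.03 = 4.6926. B = V − Δ·S = -16.3222.
(1,1): S=79.1800. Δ = (V_up−V_dn)/(S_up−S_dn) = (27.0526−5.6740)/(84.7226−63.3440) = 1.0000. V = [p*·27.0526 + (1−p*)·5.6740]/1.03 = 23.1897. B = V − Δ·S = -55.9903.
(0,0): S=74.0000. Δ = (V_up−V_dn)/(S_up−S_dn) = (23.1897−4.6926)/(79.1800−59.2000) = 0.9258. V = [p*·23.1897 + (1−p*)·4.6926]/1.03 = 19.8538. B = V − Δ·S = -48.6539.
Check: Δ(0,0)·S0 + B(0,0) = 19.8538 = V0.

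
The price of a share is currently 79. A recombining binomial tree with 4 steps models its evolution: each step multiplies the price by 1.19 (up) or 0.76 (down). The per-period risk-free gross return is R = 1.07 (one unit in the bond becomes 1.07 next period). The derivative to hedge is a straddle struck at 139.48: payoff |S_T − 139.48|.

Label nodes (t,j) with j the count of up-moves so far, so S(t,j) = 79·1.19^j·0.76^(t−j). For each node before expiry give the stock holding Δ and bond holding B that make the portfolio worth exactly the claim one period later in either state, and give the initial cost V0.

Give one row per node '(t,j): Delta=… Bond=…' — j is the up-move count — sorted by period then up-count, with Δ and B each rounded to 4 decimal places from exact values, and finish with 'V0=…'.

Under the risk-neutral measure, an up-move has probability p* = (R−d)/(u−d) = 0.7209 and values discount at R = 1.07.
Terminal values V(4,·): V(4,0)=113.1239, V(4,1)=98.2119, V(4,2)=74.8628, V(4,3)=38.3031, V(4,4)=18.9418
  t=3,j=0: stock 34.6791 → up 41.2681 (V=98.2119), down 26.3561 (V=113.1239). Price 95.6760; hedge Δ=-1.0000, bond B=130.3551.
  t=3,j=1: stock 54.3002 → up 64.6172 (V=74.8628), down 41.2681 (V=98.2119). Price 76.0550; hedge Δ=-1.0000, bond B=130.3551.
  t=3,j=2: stock 85.0226 → up 101.1769 (V=38.3031), down 64.6172 (V=74.8628). Price 45.3325; hedge Δ=-1.0000, bond B=130.3551.
  t=3,j=3: stock 133.1276 → up 158.4218 (V=18.9418), down 101.1769 (V=38.3031). Price 22.7523; hedge Δ=-0.3382, bond B=67.7785.
  t=2,j=0: stock 45.6304 → up 54.3002 (V=76.0550), down 34.6791 (V=95.6760). Price 76.1968; hedge Δ=-1.0000, bond B=121.8272.
  t=2,j=1: stock 71.4476 → up 85.0226 (V=45.3325), down 54.3002 (V=76.0550). Price 50.3796; hedge Δ=-1.0000, bond B=121.8272.
  t=2,j=2: stock 111.8719 → up 133.1276 (V=22.7523), down 85.0226 (V=45.3325). Price 27.1530; hedge Δ=-0.4694, bond B=79.6652.
  t=1,j=0: stock 60.0400 → up 71.4476 (V=50.3796), down 45.6304 (V=76.1968). Price 53.8172; hedge Δ=-1.0000, bond B=113.8572.
  t=1,j=1: stock 94.0100 → up 111.8719 (V=27.1530), down 71.4476 (V=50.3796). Price 31.4345; hedge Δ=-0.5746, bond B=85.4498.
  t=0,j=0: stock 79.0000 → up 94.0100 (V=31.4345), down 60.0400 (V=53.8172). Price 35.2157; hedge Δ=-0.6589, bond B=87.2687.
Root portfolio cost Δ·79+B reproduces V0=35.2157.

(0,0): Delta=-0.6589 Bond=87.2687
(1,0): Delta=-1.0000 Bond=113.8572
(1,1): Delta=-0.5746 Bond=85.4498
(2,0): Delta=-1.0000 Bond=121.8272
(2,1): Delta=-1.0000 Bond=121.8272
(2,2): Delta=-0.4694 Bond=79.6652
(3,0): Delta=-1.0000 Bond=130.3551
(3,1): Delta=-1.0000 Bond=130.3551
(3,2): Delta=-1.0000 Bond=130.3551
(3,3): Delta=-0.3382 Bond=67.7785
V0=35.2157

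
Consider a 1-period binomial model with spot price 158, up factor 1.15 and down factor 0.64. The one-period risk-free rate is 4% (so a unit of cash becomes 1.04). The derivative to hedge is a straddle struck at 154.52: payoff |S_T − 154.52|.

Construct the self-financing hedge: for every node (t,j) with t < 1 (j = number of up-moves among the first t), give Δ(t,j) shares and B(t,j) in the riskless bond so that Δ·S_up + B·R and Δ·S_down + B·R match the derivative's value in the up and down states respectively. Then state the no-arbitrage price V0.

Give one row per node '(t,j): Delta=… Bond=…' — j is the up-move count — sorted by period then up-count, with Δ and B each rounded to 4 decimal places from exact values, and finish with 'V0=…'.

Risk-neutral probability p* = (R−d)/(u−d) = (1.04−0.64)/(1.15−0.64) = 0.7843.
At expiry t=1: V(1,0)=53.4000, V(1,1)=27.1800
Node (0,0) S=158.0000: V=(p*·27.1800+(1−p*)·53.4000)/1.04=31.5724; Δ=(27.1800−53.4000)/(181.7000−101.1200)=-0.3254; B=V−Δ·S=82.9842
Root portfolio cost Δ·158+B reproduces V0=31.5724.

(0,0): Delta=-0.3254 Bond=82.9842
V0=31.5724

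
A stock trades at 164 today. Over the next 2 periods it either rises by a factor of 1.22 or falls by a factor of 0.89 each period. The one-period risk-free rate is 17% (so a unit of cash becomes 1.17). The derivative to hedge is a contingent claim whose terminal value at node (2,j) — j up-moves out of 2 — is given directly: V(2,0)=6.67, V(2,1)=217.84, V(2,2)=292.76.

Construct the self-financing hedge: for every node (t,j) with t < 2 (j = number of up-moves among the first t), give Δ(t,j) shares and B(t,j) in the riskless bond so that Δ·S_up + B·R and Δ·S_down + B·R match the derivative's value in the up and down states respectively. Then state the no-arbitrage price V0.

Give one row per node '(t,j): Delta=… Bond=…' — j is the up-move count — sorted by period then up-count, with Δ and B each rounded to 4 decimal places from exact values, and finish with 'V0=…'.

Since d<R<u, set p* = (R−d)/(u−d) = 0.8485; price each node as the discounted p*-expectation of its children.
Terminal values V(2,·): V(2,0)=6.6700, V(2,1)=217.8400, V(2,2)=292.7600
(1,0): S=145.9600. Δ = (V_up−V_dn)/(S_up−S_dn) = (217.8400−6.6700)/(178.0712−129.9044) = 4.3841. V = [p*·217.8400 + (1−p*)·6.6700]/1.17 = 158.8415. B = V − Δ·S = -481.0676.
(1,1): S=200.0800. Δ = (V_up−V_dn)/(S_up−S_dn) = (292.7600−217.8400)/(244.0976−178.0712) = 1.1347. V = [p*·292.7600 + (1−p*)·217.8400]/1.17 = 240.5201. B = V − Δ·S = 13.4898.
(0,0): S=164.0000. Δ = (V_up−V_dn)/(S_up−S_dn) = (240.5201−158.8415)/(200.0800−145.9600) = 1.5092. V = [p*·240.5201 + (1−p*)·158.8415]/1.17 = 194.9953. B = V − Δ·S = -52.5155.
Check: Δ(0,0)·S0 + B(0,0) = 194.9953 = V0.

(0,0): Delta=1.5092 Bond=-52.5155
(1,0): Delta=4.3841 Bond=-481.0676
(1,1): Delta=1.1347 Bond=13.4898
V0=194.9953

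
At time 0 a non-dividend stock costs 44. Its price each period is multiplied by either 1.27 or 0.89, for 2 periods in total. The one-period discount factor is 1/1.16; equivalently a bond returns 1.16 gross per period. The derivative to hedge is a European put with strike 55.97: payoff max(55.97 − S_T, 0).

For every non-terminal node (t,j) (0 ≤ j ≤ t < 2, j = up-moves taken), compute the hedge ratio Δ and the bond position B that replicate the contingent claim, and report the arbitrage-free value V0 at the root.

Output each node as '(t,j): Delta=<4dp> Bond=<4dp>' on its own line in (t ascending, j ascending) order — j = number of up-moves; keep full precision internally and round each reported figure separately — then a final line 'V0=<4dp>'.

(0,0): Delta=-0.4506 Bond=23.0470
(1,0): Delta=-1.0000 Bond=48.2500
(1,1): Delta=-0.2937 Bond=17.9690
V0=3.2217

Risk-neutral probability p* = (R−d)/(u−d) = (1.16−0.89)/(1.27−0.89) = 0.7105.
Payoff layer (t=2): V(2,0)=21.1176, V(2,1)=6.2368, V(2,2)=0.0000
(1,0): S=39.1600. Δ = (V_up−V_dn)/(S_up−S_dn) = (6.2368−21.1176)/(49.7332−34.8524) = -1.0000. V = [p*·6.2368 + (1−p*)·21.1176]/1.16 = 9.0900. B = V − Δ·S = 48.2500.
(1,1): S=55.8800. Δ = (V_up−V_dn)/(S_up−S_dn) = (0.0000−6.2368)/(70.9676−49.7332) = -0.2937. V = [p*·0.0000 + (1−p*)·6.2368]/1.16 = 1.5564. B = V − Δ·S = 17.9690.
(0,0): S=44.0000. Δ = (V_up−V_dn)/(S_up−S_dn) = (1.5564−9.0900)/(55.8800−39.1600) = -0.4506. V = [p*·1.5564 + (1−p*)·9.0900]/1.16 = 3.2217. B = V − Δ·S = 23.0470.
Self-financing check: at every node Δ·S+B equals the discounted successor values.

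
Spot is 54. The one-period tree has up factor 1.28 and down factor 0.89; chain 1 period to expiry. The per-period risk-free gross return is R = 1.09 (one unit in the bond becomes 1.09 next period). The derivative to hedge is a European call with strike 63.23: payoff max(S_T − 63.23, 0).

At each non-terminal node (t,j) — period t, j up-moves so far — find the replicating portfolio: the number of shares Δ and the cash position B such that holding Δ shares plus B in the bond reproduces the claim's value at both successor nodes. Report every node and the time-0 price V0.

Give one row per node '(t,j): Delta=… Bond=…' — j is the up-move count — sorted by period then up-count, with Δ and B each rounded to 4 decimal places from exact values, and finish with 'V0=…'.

(0,0): Delta=0.2797 Bond=-12.3315
V0=2.7711

Risk-neutral probability p* = (R−d)/(u−d) = (1.09−0.89)/(1.28−0.89) = 0.5128.
Terminal values V(1,·): V(1,0)=0.0000, V(1,1)=5.8900
(0,0): S=54.0000. Δ = (V_up−V_dn)/(S_up−S_dn) = (5.8900−0.0000)/(69.1200−48.0600) = 0.2797. V = [p*·5.8900 + (1−p*)·0.0000]/1.09 = 2.7711. B = V − Δ·S = -12.3315.
Root portfolio cost Δ·54+B reproduces V0=2.7711.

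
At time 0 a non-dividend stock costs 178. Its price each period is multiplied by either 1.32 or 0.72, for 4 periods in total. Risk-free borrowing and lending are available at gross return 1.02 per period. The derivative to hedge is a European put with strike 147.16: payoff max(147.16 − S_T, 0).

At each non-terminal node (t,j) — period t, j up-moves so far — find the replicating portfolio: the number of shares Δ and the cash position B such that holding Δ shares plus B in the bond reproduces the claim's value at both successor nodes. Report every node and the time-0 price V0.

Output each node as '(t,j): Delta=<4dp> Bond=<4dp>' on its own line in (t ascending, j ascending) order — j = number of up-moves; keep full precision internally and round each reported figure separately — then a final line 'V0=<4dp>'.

(0,0): Delta=-0.2407 Bond=62.3142
(1,0): Delta=-0.4962 Bond=96.3033
(1,1): Delta=-0.1014 Bond=30.8176
(2,0): Delta=-0.8794 Bond=133.5907
(2,1): Delta=-0.2872 Bond=62.8679
(2,2): Delta=0.0000 Bond=0.0000
(3,0): Delta=-1.0000 Bond=144.2745
(3,1): Delta=-0.8136 Bond=128.2506
(3,2): Delta=0.0000 Bond=0.0000
(3,3): Delta=0.0000 Bond=0.0000
V0=19.4684

The replicating-portfolio and risk-neutral prices coincide; use p* = (1.02−0.72)/(1.32−0.72) = 0.5000 for the latter.
Terminal payoffs: V(4,0)=99.3245, V(4,1)=59.4616, V(4,2)=0.0000, V(4,3)=0.0000, V(4,4)=0.0000
Node (3,0) S=66.4381: V=(p*·59.4616+(1−p*)·99.3245)/1.02=77.8364; Δ=(59.4616−99.3245)/(87.6984−47.8355)=-1.0000; B=V−Δ·S=144.2745
Node (3,1) S=121.8033: V=(p*·0.0000+(1−p*)·59.4616)/1.02=29.1479; Δ=(0.0000−59.4616)/(160.7803−87.6984)=-0.8136; B=V−Δ·S=128.2506
Node (3,2) S=223.3060: V=(p*·0.0000+(1−p*)·0.0000)/1.02=0.0000; Δ=(0.0000−0.0000)/(294.7639−160.7803)=0.0000; B=V−Δ·S=0.0000
Node (3,3) S=409.3943: V=(p*·0.0000+(1−p*)·0.0000)/1.02=0.0000; Δ=(0.0000−0.0000)/(540.4005−294.7639)=0.0000; B=V−Δ·S=0.0000
Node (2,0) S=92.2752: V=(p*·29.1479+(1−p*)·77.8364)/1.02=52.4433; Δ=(29.1479−77.8364)/(121.8033−66.4381)=-0.8794; B=V−Δ·S=133.5907
Node (2,1) S=169.1712: V=(p*·0.0000+(1−p*)·29.1479)/1.02=14.2882; Δ=(0.0000−29.1479)/(223.3060−121.8033)=-0.2872; B=V−Δ·S=62.8679
Node (2,2) S=310.1472: V=(p*·0.0000+(1−p*)·0.0000)/1.02=0.0000; Δ=(0.0000−0.0000)/(409.3943−223.3060)=0.0000; B=V−Δ·S=0.0000
Node (1,0) S=128.1600: V=(p*·14.2882+(1−p*)·52.4433)/1.02=32.7115; Δ=(14.2882−52.4433)/(169.1712−92.2752)=-0.4962; B=V−Δ·S=96.3033
Node (1,1) S=234.9600: V=(p*·0.0000+(1−p*)·14.2882)/1.02=7.0040; Δ=(0.0000−14.2882)/(310.1472−169.1712)=-0.1014; B=V−Δ·S=30.8176
Node (0,0) S=178.0000: V=(p*·7.0040+(1−p*)·32.7115)/1.02=19.4684; Δ=(7.0040−32.7115)/(234.9600−128.1600)=-0.2407; B=V−Δ·S=62.3142
Check: Δ(0,0)·S0 + B(0,0) = 19.4684 = V0.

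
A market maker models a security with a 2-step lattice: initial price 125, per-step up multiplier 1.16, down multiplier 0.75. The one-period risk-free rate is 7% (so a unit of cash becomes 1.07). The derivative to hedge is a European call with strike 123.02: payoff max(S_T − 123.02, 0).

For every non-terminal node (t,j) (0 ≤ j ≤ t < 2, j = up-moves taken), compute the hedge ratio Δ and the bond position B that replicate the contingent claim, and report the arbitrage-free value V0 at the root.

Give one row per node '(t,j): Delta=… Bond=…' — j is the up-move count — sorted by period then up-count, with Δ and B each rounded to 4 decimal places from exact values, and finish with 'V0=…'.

(0,0): Delta=0.6430 Bond=-56.3407
(1,0): Delta=0.0000 Bond=0.0000
(1,1): Delta=0.7600 Bond=-77.2396
V0=24.0387

Since d<R<u, set p* = (R−d)/(u−d) = 0.7805; price each node as the discounted p*-expectation of its children.
At expiry t=2: V(2,0)=0.0000, V(2,1)=0.0000, V(2,2)=45.1800
Node (1,0) S=93.7500: V=(p*·0.0000+(1−p*)·0.0000)/1.07=0.0000; Δ=(0.0000−0.0000)/(108.7500−70.3125)=0.0000; B=V−Δ·S=0.0000
Node (1,1) S=145.0000: V=(p*·45.1800+(1−p*)·0.0000)/1.07=32.9556; Δ=(45.1800−0.0000)/(168.2000−108.7500)=0.7600; B=V−Δ·S=-77.2396
Node (0,0) S=125.0000: V=(p*·32.9556+(1−p*)·0.0000)/1.07=24.0387; Δ=(32.9556−0.0000)/(145.0000−93.7500)=0.6430; B=V−Δ·S=-56.3407
The time-0 hedge costs 24.0387, which is the no-arbitrage price.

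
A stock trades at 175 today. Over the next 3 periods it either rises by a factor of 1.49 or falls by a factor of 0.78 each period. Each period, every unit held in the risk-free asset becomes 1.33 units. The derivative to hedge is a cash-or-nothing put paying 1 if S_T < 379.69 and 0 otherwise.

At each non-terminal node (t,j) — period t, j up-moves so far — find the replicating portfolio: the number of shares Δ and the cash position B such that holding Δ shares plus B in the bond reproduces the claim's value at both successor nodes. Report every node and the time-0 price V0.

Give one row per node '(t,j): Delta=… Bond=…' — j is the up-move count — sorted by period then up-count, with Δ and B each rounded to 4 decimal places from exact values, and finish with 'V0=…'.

(0,0): Delta=-0.0027 Bond=0.7053
(1,0): Delta=0.0000 Bond=0.5653
(1,1): Delta=-0.0031 Bond=1.0464
(2,0): Delta=0.0000 Bond=0.7519
(2,1): Delta=0.0000 Bond=0.7519
(2,2): Delta=-0.0036 Bond=1.5779
V0=0.2275

No-arbitrage ⇒ martingale measure with p* = (R−d)/(u−d) = 0.7746.
At expiry t=3: V(3,0)=1.0000, V(3,1)=1.0000, V(3,2)=1.0000, V(3,3)=0.0000
Node (2,0) S=106.4700: V=(p*·1.0000+(1−p*)·1.0000)/1.33=0.7519; Δ=(1.0000−1.0000)/(158.6403−83.0466)=0.0000; B=V−Δ·S=0.7519
Node (2,1) S=203.3850: V=(p*·1.0000+(1−p*)·1.0000)/1.33=0.7519; Δ=(1.0000−1.0000)/(303.0437−158.6403)=0.0000; B=V−Δ·S=0.7519
Node (2,2) S=388.5175: V=(p*·0.0000+(1−p*)·1.0000)/1.33=0.1694; Δ=(0.0000−1.0000)/(578.8911−303.0437)=-0.0036; B=V−Δ·S=1.5779
Node (1,0) S=136.5000: V=(p*·0.7519+(1−p*)·0.7519)/1.33=0.5653; Δ=(0.7519−0.7519)/(203.3850−106.4700)=0.0000; B=V−Δ·S=0.5653
Node (1,1) S=260.7500: V=(p*·0.1694+(1−p*)·0.7519)/1.33=0.2261; Δ=(0.1694−0.7519)/(388.5175−203.3850)=-0.0031; B=V−Δ·S=1.0464
Node (0,0) S=175.0000: V=(p*·0.2261+(1−p*)·0.5653)/1.33=0.2275; Δ=(0.2261−0.5653)/(260.7500−136.5000)=-0.0027; B=V−Δ·S=0.7053
Self-financing check: at every node Δ·S+B equals the discounted successor values.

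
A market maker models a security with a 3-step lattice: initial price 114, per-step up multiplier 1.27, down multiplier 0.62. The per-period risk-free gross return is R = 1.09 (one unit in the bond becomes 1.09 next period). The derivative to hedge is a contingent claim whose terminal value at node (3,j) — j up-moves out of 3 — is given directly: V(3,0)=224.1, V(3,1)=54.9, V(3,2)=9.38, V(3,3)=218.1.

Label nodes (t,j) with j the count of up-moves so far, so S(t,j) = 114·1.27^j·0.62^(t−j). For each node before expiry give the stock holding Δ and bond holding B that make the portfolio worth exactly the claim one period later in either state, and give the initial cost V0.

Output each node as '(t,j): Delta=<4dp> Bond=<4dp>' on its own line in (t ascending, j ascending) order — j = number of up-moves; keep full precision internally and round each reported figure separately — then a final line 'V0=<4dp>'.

The replicating-portfolio and risk-neutral prices coincide; use p* = (1.09−0.62)/(1.27−0.62) = 0.7231 for the latter.
Terminal values V(3,·): V(3,0)=224.1000, V(3,1)=54.9000, V(3,2)=9.3800, V(3,3)=218.1000
  t=2,j=0: stock 43.8216 → up 55.6534 (V=54.9000), down 27.1694 (V=224.1000). Price 93.3536; hedge Δ=-5.9402, bond B=353.6613.
  t=2,j=1: stock 89.7636 → up 113.9998 (V=9.3800), down 55.6534 (V=54.9000). Price 20.1702; hedge Δ=-0.7802, bond B=90.2010.
  t=2,j=2: stock 183.8706 → up 233.5157 (V=218.1000), down 113.9998 (V=9.3800). Price 147.0648; hedge Δ=1.7464, bond B=-174.0429.
  t=1,j=0: stock 70.6800 → up 89.7636 (V=20.1702), down 43.8216 (V=93.3536). Price 37.0976; hedge Δ=-1.5930, bond B=149.6874.
  t=1,j=1: stock 144.7800 → up 183.8706 (V=147.0648), down 89.7636 (V=20.1702). Price 102.6833; hedge Δ=1.3484, bond B=-92.5392.
  t=0,j=0: stock 114.0000 → up 144.7800 (V=102.6833), down 70.6800 (V=37.0976). Price 77.5423; hedge Δ=0.8851, bond B=-23.3588.
The time-0 hedge costs 77.5423, which is the no-arbitrage price.

(0,0): Delta=0.8851 Bond=-23.3588
(1,0): Delta=-1.5930 Bond=149.6874
(1,1): Delta=1.3484 Bond=-92.5392
(2,0): Delta=-5.9402 Bond=353.6613
(2,1): Delta=-0.7802 Bond=90.2010
(2,2): Delta=1.7464 Bond=-174.0429
V0=77.5423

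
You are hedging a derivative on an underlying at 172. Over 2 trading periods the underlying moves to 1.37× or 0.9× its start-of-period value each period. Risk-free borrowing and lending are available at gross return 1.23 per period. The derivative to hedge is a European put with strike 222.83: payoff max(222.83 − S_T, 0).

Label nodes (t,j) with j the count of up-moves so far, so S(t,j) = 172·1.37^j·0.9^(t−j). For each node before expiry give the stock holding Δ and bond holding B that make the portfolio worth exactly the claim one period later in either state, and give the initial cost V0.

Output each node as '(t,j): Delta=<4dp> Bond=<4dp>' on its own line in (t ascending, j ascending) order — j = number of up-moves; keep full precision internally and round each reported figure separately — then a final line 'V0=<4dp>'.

(0,0): Delta=-0.2939 Bond=58.4205
(1,0): Delta=-1.0000 Bond=181.1626
(1,1): Delta=-0.0971 Bond=25.4852
V0=7.8709

Under the risk-neutral measure, an up-move has probability p* = (R−d)/(u−d) = 0.7021 and values discount at R = 1.23.
Payoff layer (t=2): V(2,0)=83.5100, V(2,1)=10.7540, V(2,2)=0.0000
(1,0): S=154.8000. Δ = (V_up−V_dn)/(S_up−S_dn) = (10.7540−83.5100)/(212.0760−139.3200) = -1.0000. V = [p*·10.7540 + (1−p*)·83.5100]/1.23 = 26.3626. B = V − Δ·S = 181.1626.
(1,1): S=235.6400. Δ = (V_up−V_dn)/(S_up−S_dn) = (0.0000−10.7540)/(322.8268−212.0760) = -0.0971. V = [p*·0.0000 + (1−p*)·10.7540]/1.23 = 2.6043. B = V − Δ·S = 25.4852.
(0,0): S=172.0000. Δ = (V_up−V_dn)/(S_up−S_dn) = (2.6043−26.3626)/(235.6400−154.8000) = -0.2939. V = [p*·2.6043 + (1−p*)·26.3626]/1.23 = 7.8709. B = V − Δ·S = 58.4205.
Root portfolio cost Δ·172+B reproduces V0=7.8709.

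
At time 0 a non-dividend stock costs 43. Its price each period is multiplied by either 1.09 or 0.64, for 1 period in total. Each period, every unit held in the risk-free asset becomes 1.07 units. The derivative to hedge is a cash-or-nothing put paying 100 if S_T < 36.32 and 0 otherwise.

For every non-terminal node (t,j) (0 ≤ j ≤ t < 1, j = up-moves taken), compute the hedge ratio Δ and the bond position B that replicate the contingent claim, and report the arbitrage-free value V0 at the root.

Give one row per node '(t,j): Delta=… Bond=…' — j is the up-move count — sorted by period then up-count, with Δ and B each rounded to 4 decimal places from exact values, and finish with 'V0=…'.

No-arbitrage ⇒ martingale measure with p* = (R−d)/(u−d) = 0.9556.
Terminal values V(1,·): V(1,0)=100.0000, V(1,1)=0.0000
(0,0): S=43.0000. Δ = (V_up−V_dn)/(S_up−S_dn) = (0.0000−100.0000)/(46.8700−27.5200) = -5.1680. V = [p*·0.0000 + (1−p*)·100.0000]/1.07 = 4.1537. B = V − Δ·S = 226.3759.
Each (Δ,B) replicates both successor values, so the strategy is self-financing and V0 is arbitrage-free.

(0,0): Delta=-5.1680 Bond=226.3759
V0=4.1537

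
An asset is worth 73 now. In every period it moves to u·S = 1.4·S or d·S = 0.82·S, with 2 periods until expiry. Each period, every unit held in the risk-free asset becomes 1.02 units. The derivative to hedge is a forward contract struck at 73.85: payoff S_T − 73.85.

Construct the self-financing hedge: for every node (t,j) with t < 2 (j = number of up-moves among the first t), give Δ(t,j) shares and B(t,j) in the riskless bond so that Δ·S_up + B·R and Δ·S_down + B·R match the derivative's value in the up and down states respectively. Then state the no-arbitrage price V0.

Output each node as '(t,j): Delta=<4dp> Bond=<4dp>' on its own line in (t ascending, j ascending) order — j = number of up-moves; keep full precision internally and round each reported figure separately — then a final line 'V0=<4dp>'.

No-arbitrage ⇒ martingale measure with p* = (R−d)/(u−d) = 0.3448.
Payoff layer (t=2): V(2,0)=-24.7648, V(2,1)=9.9540, V(2,2)=69.2300
  t=1,j=0: stock 59.8600 → up 83.8040 (V=9.9540), down 49.0852 (V=-24.7648). Price -12.5420; hedge Δ=1.0000, bond B=-72.4020.
  t=1,j=1: stock 102.2000 → up 143.0800 (V=69.2300), down 83.8040 (V=9.9540). Price 29.7980; hedge Δ=1.0000, bond B=-72.4020.
  t=0,j=0: stock 73.0000 → up 102.2000 (V=29.7980), down 59.8600 (V=-12.5420). Price 2.0177; hedge Δ=1.0000, bond B=-70.9823.
The time-0 hedge costs 2.0177, which is the no-arbitrage price.

(0,0): Delta=1.0000 Bond=-70.9823
(1,0): Delta=1.0000 Bond=-72.4020
(1,1): Delta=1.0000 Bond=-72.4020
V0=2.0177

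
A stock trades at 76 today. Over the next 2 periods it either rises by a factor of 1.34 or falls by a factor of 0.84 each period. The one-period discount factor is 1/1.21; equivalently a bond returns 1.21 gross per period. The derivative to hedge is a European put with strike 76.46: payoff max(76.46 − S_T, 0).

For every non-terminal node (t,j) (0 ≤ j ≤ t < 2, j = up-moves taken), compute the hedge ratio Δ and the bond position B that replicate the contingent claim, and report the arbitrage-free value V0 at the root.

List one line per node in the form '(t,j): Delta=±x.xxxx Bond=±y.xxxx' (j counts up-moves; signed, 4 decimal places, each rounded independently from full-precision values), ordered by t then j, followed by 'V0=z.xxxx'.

Risk-neutral probability p* = (R−d)/(u−d) = (1.21−0.84)/(1.34−0.84) = 0.7400.
Terminal payoffs: V(2,0)=22.8344, V(2,1)=0.0000, V(2,2)=0.0000
Node (1,0) S=63.8400: V=(p*·0.0000+(1−p*)·22.8344)/1.21=4.9066; Δ=(0.0000−22.8344)/(85.5456−53.6256)=-0.7154; B=V−Δ·S=50.5754
Node (1,1) S=101.8400: V=(p*·0.0000+(1−p*)·0.0000)/1.21=0.0000; Δ=(0.0000−0.0000)/(136.4656−85.5456)=0.0000; B=V−Δ·S=0.0000
Node (0,0) S=76.0000: V=(p*·0.0000+(1−p*)·4.9066)/1.21=1.0543; Δ=(0.0000−4.9066)/(101.8400−63.8400)=-0.1291; B=V−Δ·S=10.8674
Root portfolio cost Δ·76+B reproduces V0=1.0543.

(0,0): Delta=-0.1291 Bond=10.8674
(1,0): Delta=-0.7154 Bond=50.5754
(1,1): Delta=0.0000 Bond=0.0000
V0=1.0543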